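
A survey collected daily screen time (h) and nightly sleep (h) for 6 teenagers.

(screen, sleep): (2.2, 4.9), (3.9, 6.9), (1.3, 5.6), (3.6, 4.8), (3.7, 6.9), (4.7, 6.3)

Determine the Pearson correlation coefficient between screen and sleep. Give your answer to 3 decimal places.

n = 6, Σx = 19.4, Σy = 35.4, Σx² = 70.48, Σy² = 213.32, Σxy = 117.39
nΣxy − ΣxΣy = 704.34 − 686.76 = 17.58
nΣx² − (Σx)² = 422.88 − 376.36 = 46.52; nΣy² − (Σy)² = 1279.92 − 1253.16 = 26.76
r = 17.58 / √(46.52 × 26.76) = 17.58 / 35.2828 ≈ 0.498

0.498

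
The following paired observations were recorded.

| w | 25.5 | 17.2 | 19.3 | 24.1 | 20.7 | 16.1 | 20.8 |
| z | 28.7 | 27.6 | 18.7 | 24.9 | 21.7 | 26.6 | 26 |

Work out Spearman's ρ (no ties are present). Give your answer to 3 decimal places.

0.107

Rank w: 7, 2, 3, 6, 4, 1, 5
Rank z: 7, 6, 1, 3, 2, 5, 4
d = rank(w) − rank(z): 0, -4, 2, 3, 2, -4, 1; Σd² = 50
ρ = 1 − 6Σd² / [n(n²−1)] = 1 − 6×50 / (7×48) = 1 − 300/336 ≈ 0.107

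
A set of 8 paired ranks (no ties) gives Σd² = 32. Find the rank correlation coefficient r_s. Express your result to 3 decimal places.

ρ = 1 − 6Σd² / [n(n²−1)] = 1 − 6×32 / (8×63)
  = 1 − 192/504 = 1 − 0.3810 ≈ 0.619

0.619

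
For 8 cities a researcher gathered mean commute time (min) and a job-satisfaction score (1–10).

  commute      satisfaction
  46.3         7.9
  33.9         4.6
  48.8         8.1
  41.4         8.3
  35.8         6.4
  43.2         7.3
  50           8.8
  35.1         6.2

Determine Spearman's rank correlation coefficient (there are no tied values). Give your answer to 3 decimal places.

Rank commute: 6, 1, 7, 4, 3, 5, 8, 2
Rank satisfaction: 5, 1, 6, 7, 3, 4, 8, 2
d = rank(commute) − rank(satisfaction): 1, 0, 1, -3, 0, 1, 0, 0; Σd² = 12
ρ = 1 − 6Σd² / [n(n²−1)] = 1 − 6×12 / (8×63) = 1 − 72/504 ≈ 0.857

0.857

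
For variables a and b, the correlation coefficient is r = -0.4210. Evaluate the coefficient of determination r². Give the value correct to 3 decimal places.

0.177

r² = (-0.4210)² = 0.177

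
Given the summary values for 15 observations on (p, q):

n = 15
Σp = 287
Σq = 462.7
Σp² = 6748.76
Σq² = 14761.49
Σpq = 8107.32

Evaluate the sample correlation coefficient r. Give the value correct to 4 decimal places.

-0.9512

r = (nΣpq − ΣpΣq) / √[(nΣp² − (Σp)²)(nΣq² − (Σq)²)]
Numerator: 15×8107.32 − 287×462.7 = -11185.1
Denominator: √[(101231.4 − 82369)(221422.35 − 214091.29)] = √[18862.4 × 7331.06] = 11759.3106
r = -11185.1 / 11759.3106 ≈ -0.9512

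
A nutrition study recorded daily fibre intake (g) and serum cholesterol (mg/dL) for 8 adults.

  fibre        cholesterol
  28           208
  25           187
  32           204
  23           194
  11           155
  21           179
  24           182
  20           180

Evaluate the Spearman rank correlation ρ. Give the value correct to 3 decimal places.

Rank fibre: 7, 6, 8, 4, 1, 3, 5, 2
Rank cholesterol: 8, 5, 7, 6, 1, 2, 4, 3
d = rank(fibre) − rank(cholesterol): -1, 1, 1, -2, 0, 1, 1, -1; Σd² = 10
ρ = 1 − 6Σd² / [n(n²−1)] = 1 − 6×10 / (8×63) = 1 − 60/504 ≈ 0.881

0.881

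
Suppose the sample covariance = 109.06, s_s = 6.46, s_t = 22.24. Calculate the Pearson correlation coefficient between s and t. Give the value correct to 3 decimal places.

r = Cov(s,t) / (s_s · s_t) = 109.06 / (6.46 × 22.24)
  = 109.06 / 143.6704 ≈ 0.759

0.759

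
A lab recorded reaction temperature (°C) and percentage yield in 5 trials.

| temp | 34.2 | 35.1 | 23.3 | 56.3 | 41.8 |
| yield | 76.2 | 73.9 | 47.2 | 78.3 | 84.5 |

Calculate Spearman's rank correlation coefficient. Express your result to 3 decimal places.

0.800

Rank temp: 2, 3, 1, 5, 4
Rank yield: 3, 2, 1, 4, 5
d = rank(temp) − rank(yield): -1, 1, 0, 1, -1; Σd² = 4
ρ = 1 − 6Σd² / [n(n²−1)] = 1 − 6×4 / (5×24) = 1 − 24/120 ≈ 0.800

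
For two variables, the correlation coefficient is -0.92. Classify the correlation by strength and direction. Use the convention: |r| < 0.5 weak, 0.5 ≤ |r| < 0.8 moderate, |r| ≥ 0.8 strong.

r = -0.92 < 0 so the relationship is negative.
|r| = 0.92, which falls in the strong range.

strong negative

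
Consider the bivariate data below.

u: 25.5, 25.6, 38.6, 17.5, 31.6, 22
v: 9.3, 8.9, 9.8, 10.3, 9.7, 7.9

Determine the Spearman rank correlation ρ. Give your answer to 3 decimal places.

0.086

Rank u: 3, 4, 6, 1, 5, 2
Rank v: 3, 2, 5, 6, 4, 1
d = rank(u) − rank(v): 0, 2, 1, -5, 1, 1; Σd² = 32
ρ = 1 − 6Σd² / [n(n²−1)] = 1 − 6×32 / (6×35) = 1 − 192/210 ≈ 0.086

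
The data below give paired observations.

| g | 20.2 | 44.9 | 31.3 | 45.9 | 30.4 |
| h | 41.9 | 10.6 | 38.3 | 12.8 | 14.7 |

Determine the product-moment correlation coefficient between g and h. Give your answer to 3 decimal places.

n = 5, Σg = 172.7, Σh = 118.3, Σg² = 6434.71, Σh² = 3714.79, Σgh = 3555.51
nΣgh − ΣgΣh = 17777.55 − 20430.41 = -2652.86
nΣg² − (Σg)² = 32173.55 − 29825.29 = 2348.26; nΣh² − (Σh)² = 18573.95 − 13994.89 = 4579.06
r = -2652.86 / √(2348.26 × 4579.06) = -2652.86 / 3279.1498 ≈ -0.809

-0.809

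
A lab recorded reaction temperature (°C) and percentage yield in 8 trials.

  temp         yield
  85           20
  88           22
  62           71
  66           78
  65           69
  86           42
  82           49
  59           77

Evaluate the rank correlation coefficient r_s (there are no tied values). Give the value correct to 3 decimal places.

Rank temp: 6, 8, 2, 4, 3, 7, 5, 1
Rank yield: 1, 2, 6, 8, 5, 3, 4, 7
d = rank(temp) − rank(yield): 5, 6, -4, -4, -2, 4, 1, -6; Σd² = 150
ρ = 1 − 6Σd² / [n(n²−1)] = 1 − 6×150 / (8×63) = 1 − 900/504 ≈ -0.786

-0.786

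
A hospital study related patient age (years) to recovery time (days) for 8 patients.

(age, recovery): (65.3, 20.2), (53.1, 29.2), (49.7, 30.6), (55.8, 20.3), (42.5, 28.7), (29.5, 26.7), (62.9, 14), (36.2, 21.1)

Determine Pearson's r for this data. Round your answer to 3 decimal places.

n = 8, Σx = 395, Σy = 190.8, Σx² = 20610.78, Σy² = 4786.92, Σxy = 9174.96
nΣxy − ΣxΣy = 73399.68 − 75366 = -1966.32
nΣx² − (Σx)² = 164886.24 − 156025 = 8861.24; nΣy² − (Σy)² = 38295.36 − 36404.64 = 1890.72
r = -1966.32 / √(8861.24 × 1890.72) = -1966.32 / 4093.1801 ≈ -0.480

-0.480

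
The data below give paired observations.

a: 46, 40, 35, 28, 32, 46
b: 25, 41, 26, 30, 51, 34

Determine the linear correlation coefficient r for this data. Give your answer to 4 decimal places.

-0.2573

n = 6, Σa = 227, Σb = 207, Σa² = 8865, Σb² = 7639, Σab = 7736
nΣab − ΣaΣb = 46416 − 46989 = -573
nΣa² − (Σa)² = 53190 − 51529 = 1661; nΣb² − (Σb)² = 45834 − 42849 = 2985
r = -573 / √(1661 × 2985) = -573 / 2226.6758 ≈ -0.2573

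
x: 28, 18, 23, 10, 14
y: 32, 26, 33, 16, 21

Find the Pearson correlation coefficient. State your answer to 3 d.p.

n = 5, Σx = 93, Σy = 128, Σx² = 1933, Σy² = 3486, Σxy = 2577
nΣxy − ΣxΣy = 12885 − 11904 = 981
nΣx² − (Σx)² = 9665 − 8649 = 1016; nΣy² − (Σy)² = 17430 − 16384 = 1046
r = 981 / √(1016 × 1046) = 981 / 1030.8909 ≈ 0.952

0.952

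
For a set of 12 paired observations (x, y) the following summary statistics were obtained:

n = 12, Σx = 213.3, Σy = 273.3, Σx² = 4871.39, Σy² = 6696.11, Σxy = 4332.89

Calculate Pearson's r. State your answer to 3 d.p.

-0.736

r = (nΣxy − ΣxΣy) / √[(nΣx² − (Σx)²)(nΣy² − (Σy)²)]
Numerator: 12×4332.89 − 213.3×273.3 = -6300.21
Denominator: √[(58456.68 − 45496.89)(80353.32 − 74692.89)] = √[12959.79 × 5660.43] = 8564.9276
r = -6300.21 / 8564.9276 ≈ -0.736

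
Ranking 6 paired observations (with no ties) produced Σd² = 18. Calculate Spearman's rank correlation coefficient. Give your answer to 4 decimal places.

ρ = 1 − 6Σd² / [n(n²−1)] = 1 − 6×18 / (6×35)
  = 1 − 108/210 = 1 − 0.51429 ≈ 0.4857

0.4857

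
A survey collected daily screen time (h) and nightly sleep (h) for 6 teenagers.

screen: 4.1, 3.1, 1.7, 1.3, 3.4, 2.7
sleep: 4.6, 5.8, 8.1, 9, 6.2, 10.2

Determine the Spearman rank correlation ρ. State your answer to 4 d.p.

Rank screen: 6, 4, 2, 1, 5, 3
Rank sleep: 1, 2, 4, 5, 3, 6
d = rank(screen) − rank(sleep): 5, 2, -2, -4, 2, -3; Σd² = 62
ρ = 1 − 6Σd² / [n(n²−1)] = 1 − 6×62 / (6×35) = 1 − 372/210 ≈ -0.7714

-0.7714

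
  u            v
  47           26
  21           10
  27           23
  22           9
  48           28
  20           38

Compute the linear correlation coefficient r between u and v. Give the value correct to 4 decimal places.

n = 6, Σu = 185, Σv = 134, Σu² = 6567, Σv² = 3614, Σuv = 4355
nΣuv − ΣuΣv = 26130 − 24790 = 1340
nΣu² − (Σu)² = 39402 − 34225 = 5177; nΣv² − (Σv)² = 21684 − 17956 = 3728
r = 1340 / √(5177 × 3728) = 1340 / 4393.1601 ≈ 0.3050

0.3050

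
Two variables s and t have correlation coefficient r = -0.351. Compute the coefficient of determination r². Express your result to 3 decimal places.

r² = (-0.351)² = 0.123

0.123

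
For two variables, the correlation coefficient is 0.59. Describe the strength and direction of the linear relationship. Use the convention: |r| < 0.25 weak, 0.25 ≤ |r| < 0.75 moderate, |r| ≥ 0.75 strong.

moderate positive

r = 0.59 > 0 so the relationship is positive.
|r| = 0.59, which falls in the moderate range.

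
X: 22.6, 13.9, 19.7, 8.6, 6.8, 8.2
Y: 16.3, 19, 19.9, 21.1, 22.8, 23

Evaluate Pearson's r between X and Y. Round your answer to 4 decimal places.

-0.8893

n = 6, ΣX = 79.8, ΣY = 122.1, ΣX² = 1279.5, ΣY² = 2516.75, ΣXY = 1549.61
nΣXY − ΣXΣY = 9297.66 − 9743.58 = -445.92
nΣX² − (ΣX)² = 7677 − 6368.04 = 1308.96; nΣY² − (ΣY)² = 15100.5 − 14908.41 = 192.09
r = -445.92 / √(1308.96 × 192.09) = -445.92 / 501.4361 ≈ -0.8893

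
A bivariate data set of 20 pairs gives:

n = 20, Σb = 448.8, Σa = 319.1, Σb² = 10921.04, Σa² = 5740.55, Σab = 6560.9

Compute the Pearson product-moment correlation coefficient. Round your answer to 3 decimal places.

r = (nΣab − ΣaΣb) / √[(nΣa² − (Σa)²)(nΣb² − (Σb)²)]
Numerator: 20×6560.9 − 319.1×448.8 = -11994.08
Denominator: √[(114811 − 101824.81)(218420.8 − 201421.44)] = √[12986.19 × 16999.36] = 14857.8908
r = -11994.08 / 14857.8908 ≈ -0.807

-0.807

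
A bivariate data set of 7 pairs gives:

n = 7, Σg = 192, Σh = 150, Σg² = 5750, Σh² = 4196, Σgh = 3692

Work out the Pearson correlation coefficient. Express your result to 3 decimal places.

r = (nΣgh − ΣgΣh) / √[(nΣg² − (Σg)²)(nΣh² − (Σh)²)]
Numerator: 7×3692 − 192×150 = -2956
Denominator: √[(40250 − 36864)(29372 − 22500)] = √[3386 × 6872] = 4823.7529
r = -2956 / 4823.7529 ≈ -0.613

-0.613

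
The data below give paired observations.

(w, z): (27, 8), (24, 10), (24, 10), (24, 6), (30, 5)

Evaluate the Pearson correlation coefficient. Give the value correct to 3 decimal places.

-0.662

n = 5, Σw = 129, Σz = 39, Σw² = 3357, Σz² = 325, Σwz = 990
nΣwz − ΣwΣz = 4950 − 5031 = -81
nΣw² − (Σw)² = 16785 − 16641 = 144; nΣz² − (Σz)² = 1625 − 1521 = 104
r = -81 / √(144 × 104) = -81 / 122.3765 ≈ -0.662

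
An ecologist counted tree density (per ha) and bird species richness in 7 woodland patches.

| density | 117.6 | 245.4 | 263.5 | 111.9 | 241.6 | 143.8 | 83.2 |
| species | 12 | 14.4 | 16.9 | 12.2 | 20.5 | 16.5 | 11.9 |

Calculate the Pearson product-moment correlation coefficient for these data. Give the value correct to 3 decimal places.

n = 7, Σx = 1207, Σy = 104.4, Σx² = 241976.02, Σy² = 1619.92, Σxy = 19078.87
nΣxy − ΣxΣy = 133552.09 − 126010.8 = 7541.29
nΣx² − (Σx)² = 1693832.14 − 1456849 = 236983.14; nΣy² − (Σy)² = 11339.44 − 10899.36 = 440.08
r = 7541.29 / √(236983.14 × 440.08) = 7541.29 / 10212.3230 ≈ 0.738

0.738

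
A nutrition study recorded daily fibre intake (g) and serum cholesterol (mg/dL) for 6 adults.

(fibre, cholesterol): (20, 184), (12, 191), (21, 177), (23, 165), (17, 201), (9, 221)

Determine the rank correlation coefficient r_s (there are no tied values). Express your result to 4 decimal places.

Rank fibre: 4, 2, 5, 6, 3, 1
Rank cholesterol: 3, 4, 2, 1, 5, 6
d = rank(fibre) − rank(cholesterol): 1, -2, 3, 5, -2, -5; Σd² = 68
ρ = 1 − 6Σd² / [n(n²−1)] = 1 − 6×68 / (6×35) = 1 − 408/210 ≈ -0.9429

-0.9429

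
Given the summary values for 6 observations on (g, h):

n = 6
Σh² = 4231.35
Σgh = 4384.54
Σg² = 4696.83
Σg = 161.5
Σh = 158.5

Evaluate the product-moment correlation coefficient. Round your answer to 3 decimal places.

0.950

r = (nΣgh − ΣgΣh) / √[(nΣg² − (Σg)²)(nΣh² − (Σh)²)]
Numerator: 6×4384.54 − 161.5×158.5 = 709.49
Denominator: √[(28180.98 − 26082.25)(25388.1 − 25122.25)] = √[2098.73 × 265.85] = 746.9587
r = 709.49 / 746.9587 ≈ 0.950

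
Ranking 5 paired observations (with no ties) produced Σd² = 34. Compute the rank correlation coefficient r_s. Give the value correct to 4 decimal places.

-0.7000

ρ = 1 − 6Σd² / [n(n²−1)] = 1 − 6×34 / (5×24)
  = 1 − 204/120 = 1 − 1.70000 ≈ -0.7000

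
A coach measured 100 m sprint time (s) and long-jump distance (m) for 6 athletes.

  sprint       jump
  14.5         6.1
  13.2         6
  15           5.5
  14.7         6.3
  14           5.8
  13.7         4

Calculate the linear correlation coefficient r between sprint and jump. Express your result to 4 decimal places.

n = 6, Σx = 85.1, Σy = 33.7, Σx² = 1209.27, Σy² = 192.79, Σxy = 478.76
nΣxy − ΣxΣy = 2872.56 − 2867.87 = 4.69
nΣx² − (Σx)² = 7255.62 − 7242.01 = 13.61; nΣy² − (Σy)² = 1156.74 − 1135.69 = 21.05
r = 4.69 / √(13.61 × 21.05) = 4.69 / 16.9260 ≈ 0.2771

0.2771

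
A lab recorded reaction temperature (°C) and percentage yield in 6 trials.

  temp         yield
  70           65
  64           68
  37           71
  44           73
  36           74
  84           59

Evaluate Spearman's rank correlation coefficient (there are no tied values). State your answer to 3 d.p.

Rank temp: 5, 4, 2, 3, 1, 6
Rank yield: 2, 3, 4, 5, 6, 1
d = rank(temp) − rank(yield): 3, 1, -2, -2, -5, 5; Σd² = 68
ρ = 1 − 6Σd² / [n(n²−1)] = 1 − 6×68 / (6×35) = 1 − 408/210 ≈ -0.943

-0.943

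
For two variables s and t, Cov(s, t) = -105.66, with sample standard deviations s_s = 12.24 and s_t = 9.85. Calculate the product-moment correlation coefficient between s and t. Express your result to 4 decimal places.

r = Cov(s,t) / (s_s · s_t) = -105.66 / (12.24 × 9.85)
  = -105.66 / 120.5640 ≈ -0.8764

-0.8764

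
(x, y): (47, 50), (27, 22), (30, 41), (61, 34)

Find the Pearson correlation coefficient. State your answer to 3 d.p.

n = 4, Σx = 165, Σy = 147, Σx² = 7559, Σy² = 5821, Σxy = 6248
nΣxy − ΣxΣy = 24992 − 24255 = 737
nΣx² − (Σx)² = 30236 − 27225 = 3011; nΣy² − (Σy)² = 23284 − 21609 = 1675
r = 737 / √(3011 × 1675) = 737 / 2245.7571 ≈ 0.328

0.328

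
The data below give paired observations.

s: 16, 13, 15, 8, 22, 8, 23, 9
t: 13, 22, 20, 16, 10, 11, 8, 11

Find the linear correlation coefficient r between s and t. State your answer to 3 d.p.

n = 8, Σs = 114, Σt = 111, Σs² = 1872, Σt² = 1715, Σst = 1513
nΣst − ΣsΣt = 12104 − 12654 = -550
nΣs² − (Σs)² = 14976 − 12996 = 1980; nΣt² − (Σt)² = 13720 − 12321 = 1399
r = -550 / √(1980 × 1399) = -550 / 1664.3377 ≈ -0.330

-0.330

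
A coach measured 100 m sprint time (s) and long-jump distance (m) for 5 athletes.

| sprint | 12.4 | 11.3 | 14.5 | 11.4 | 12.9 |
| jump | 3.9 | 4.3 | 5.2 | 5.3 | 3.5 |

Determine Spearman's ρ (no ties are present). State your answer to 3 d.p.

Rank sprint: 3, 1, 5, 2, 4
Rank jump: 2, 3, 4, 5, 1
d = rank(sprint) − rank(jump): 1, -2, 1, -3, 3; Σd² = 24
ρ = 1 − 6Σd² / [n(n²−1)] = 1 − 6×24 / (5×24) = 1 − 144/120 ≈ -0.200

-0.200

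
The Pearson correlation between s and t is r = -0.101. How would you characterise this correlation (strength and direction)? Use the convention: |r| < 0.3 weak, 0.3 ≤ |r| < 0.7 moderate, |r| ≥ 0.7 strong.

weak negative

r = -0.101 < 0 so the relationship is negative.
|r| = 0.101, which falls in the weak range.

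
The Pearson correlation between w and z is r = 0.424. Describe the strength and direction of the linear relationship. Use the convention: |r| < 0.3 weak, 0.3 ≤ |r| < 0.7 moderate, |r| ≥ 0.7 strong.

moderate positive

r = 0.424 > 0 so the relationship is positive.
|r| = 0.424, which falls in the moderate range.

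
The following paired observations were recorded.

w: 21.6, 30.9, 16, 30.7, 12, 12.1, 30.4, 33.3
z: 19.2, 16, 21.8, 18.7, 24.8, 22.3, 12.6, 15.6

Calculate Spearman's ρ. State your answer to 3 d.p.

Rank w: 4, 7, 3, 6, 1, 2, 5, 8
Rank z: 5, 3, 6, 4, 8, 7, 1, 2
d = rank(w) − rank(z): -1, 4, -3, 2, -7, -5, 4, 6; Σd² = 156
ρ = 1 − 6Σd² / [n(n²−1)] = 1 − 6×156 / (8×63) = 1 − 936/504 ≈ -0.857

-0.857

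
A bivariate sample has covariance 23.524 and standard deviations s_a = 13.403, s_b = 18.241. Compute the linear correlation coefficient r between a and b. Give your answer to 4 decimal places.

0.0962

r = Cov(a,b) / (s_a · s_b) = 23.524 / (13.403 × 18.241)
  = 23.524 / 244.4841 ≈ 0.0962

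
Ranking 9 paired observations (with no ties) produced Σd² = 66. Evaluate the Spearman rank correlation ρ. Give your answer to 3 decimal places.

0.450

ρ = 1 − 6Σd² / [n(n²−1)] = 1 − 6×66 / (9×80)
  = 1 − 396/720 = 1 − 0.5500 ≈ 0.450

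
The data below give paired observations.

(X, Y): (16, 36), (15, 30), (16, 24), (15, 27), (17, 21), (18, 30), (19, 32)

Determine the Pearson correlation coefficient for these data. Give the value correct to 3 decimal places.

0.125

n = 7, ΣX = 116, ΣY = 200, ΣX² = 1936, ΣY² = 5866, ΣXY = 3320
nΣXY − ΣXΣY = 23240 − 23200 = 40
nΣX² − (ΣX)² = 13552 − 13456 = 96; nΣY² − (ΣY)² = 41062 − 40000 = 1062
r = 40 / √(96 × 1062) = 40 / 319.2992 ≈ 0.125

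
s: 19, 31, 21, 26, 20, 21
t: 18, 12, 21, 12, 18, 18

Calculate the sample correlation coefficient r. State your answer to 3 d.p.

n = 6, Σs = 138, Σt = 99, Σs² = 3280, Σt² = 1701, Σst = 2205
nΣst − ΣsΣt = 13230 − 13662 = -432
nΣs² − (Σs)² = 19680 − 19044 = 636; nΣt² − (Σt)² = 10206 − 9801 = 405
r = -432 / √(636 × 405) = -432 / 507.5234 ≈ -0.851

-0.851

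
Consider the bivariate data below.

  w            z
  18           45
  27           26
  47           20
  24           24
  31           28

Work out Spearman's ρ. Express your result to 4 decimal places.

Rank w: 1, 3, 5, 2, 4
Rank z: 5, 3, 1, 2, 4
d = rank(w) − rank(z): -4, 0, 4, 0, 0; Σd² = 32
ρ = 1 − 6Σd² / [n(n²−1)] = 1 − 6×32 / (5×24) = 1 − 192/120 ≈ -0.6000

-0.6000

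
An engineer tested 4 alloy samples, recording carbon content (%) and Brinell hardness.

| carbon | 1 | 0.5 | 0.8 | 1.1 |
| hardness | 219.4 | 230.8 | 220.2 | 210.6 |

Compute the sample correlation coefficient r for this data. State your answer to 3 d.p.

n = 4, Σx = 3.4, Σy = 881, Σx² = 3.1, Σy² = 194245.4, Σxy = 742.62
nΣxy − ΣxΣy = 2970.48 − 2995.4 = -24.92
nΣx² − (Σx)² = 12.4 − 11.56 = 0.84; nΣy² − (Σy)² = 776981.6 − 776161 = 820.6
r = -24.92 / √(0.84 × 820.6) = -24.92 / 26.2546 ≈ -0.949

-0.949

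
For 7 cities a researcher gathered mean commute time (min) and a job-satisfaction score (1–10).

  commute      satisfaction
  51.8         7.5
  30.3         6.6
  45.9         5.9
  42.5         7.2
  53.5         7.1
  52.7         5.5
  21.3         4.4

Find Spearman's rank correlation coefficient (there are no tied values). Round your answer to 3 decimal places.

Rank commute: 5, 2, 4, 3, 7, 6, 1
Rank satisfaction: 7, 4, 3, 6, 5, 2, 1
d = rank(commute) − rank(satisfaction): -2, -2, 1, -3, 2, 4, 0; Σd² = 38
ρ = 1 − 6Σd² / [n(n²−1)] = 1 − 6×38 / (7×48) = 1 − 228/336 ≈ 0.321

0.321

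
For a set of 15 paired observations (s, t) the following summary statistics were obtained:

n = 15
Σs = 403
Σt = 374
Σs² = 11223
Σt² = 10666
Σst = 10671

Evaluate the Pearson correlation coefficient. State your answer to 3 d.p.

r = (nΣst − ΣsΣt) / √[(nΣs² − (Σs)²)(nΣt² − (Σt)²)]
Numerator: 15×10671 − 403×374 = 9343
Denominator: √[(168345 − 162409)(159990 − 139876)] = √[5936 × 20114] = 10926.8799
r = 9343 / 10926.8799 ≈ 0.855

0.855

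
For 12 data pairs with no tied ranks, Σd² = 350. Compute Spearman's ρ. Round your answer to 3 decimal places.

ρ = 1 − 6Σd² / [n(n²−1)] = 1 − 6×350 / (12×143)
  = 1 − 2100/1716 = 1 − 1.2238 ≈ -0.224

-0.224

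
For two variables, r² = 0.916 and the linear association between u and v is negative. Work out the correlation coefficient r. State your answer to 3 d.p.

-0.957

|r| = √0.916 = 0.957
The association is negative, so r = −0.957.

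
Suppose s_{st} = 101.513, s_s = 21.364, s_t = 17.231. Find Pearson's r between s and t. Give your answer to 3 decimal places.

r = Cov(s,t) / (s_s · s_t) = 101.513 / (21.364 × 17.231)
  = 101.513 / 368.1231 ≈ 0.276

0.276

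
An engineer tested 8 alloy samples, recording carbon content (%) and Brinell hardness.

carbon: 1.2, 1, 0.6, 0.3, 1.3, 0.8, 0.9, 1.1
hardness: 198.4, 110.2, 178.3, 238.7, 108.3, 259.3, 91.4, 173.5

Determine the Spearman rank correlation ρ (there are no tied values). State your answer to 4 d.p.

-0.4762

Rank carbon: 7, 5, 2, 1, 8, 3, 4, 6
Rank hardness: 6, 3, 5, 7, 2, 8, 1, 4
d = rank(carbon) − rank(hardness): 1, 2, -3, -6, 6, -5, 3, 2; Σd² = 124
ρ = 1 − 6Σd² / [n(n²−1)] = 1 − 6×124 / (8×63) = 1 − 744/504 ≈ -0.4762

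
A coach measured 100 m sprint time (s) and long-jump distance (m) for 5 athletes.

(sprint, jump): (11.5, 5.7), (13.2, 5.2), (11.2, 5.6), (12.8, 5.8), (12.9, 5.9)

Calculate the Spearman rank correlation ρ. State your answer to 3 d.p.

0.000

Rank sprint: 2, 5, 1, 3, 4
Rank jump: 3, 1, 2, 4, 5
d = rank(sprint) − rank(jump): -1, 4, -1, -1, -1; Σd² = 20
ρ = 1 − 6Σd² / [n(n²−1)] = 1 − 6×20 / (5×24) = 1 − 120/120 ≈ 0.000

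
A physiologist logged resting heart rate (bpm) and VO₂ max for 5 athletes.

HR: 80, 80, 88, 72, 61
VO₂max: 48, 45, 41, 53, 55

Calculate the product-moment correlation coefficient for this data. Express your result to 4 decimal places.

-0.9468

n = 5, Σx = 381, Σy = 242, Σx² = 29449, Σy² = 11844, Σxy = 18219
nΣxy − ΣxΣy = 91095 − 92202 = -1107
nΣx² − (Σx)² = 147245 − 145161 = 2084; nΣy² − (Σy)² = 59220 − 58564 = 656
r = -1107 / √(2084 × 656) = -1107 / 1169.2322 ≈ -0.9468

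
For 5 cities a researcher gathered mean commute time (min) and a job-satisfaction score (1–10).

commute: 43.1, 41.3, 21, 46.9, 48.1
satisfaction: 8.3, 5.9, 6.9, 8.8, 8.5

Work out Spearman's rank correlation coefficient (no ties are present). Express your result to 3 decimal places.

0.800

Rank commute: 3, 2, 1, 4, 5
Rank satisfaction: 3, 1, 2, 5, 4
d = rank(commute) − rank(satisfaction): 0, 1, -1, -1, 1; Σd² = 4
ρ = 1 − 6Σd² / [n(n²−1)] = 1 − 6×4 / (5×24) = 1 − 24/120 ≈ 0.800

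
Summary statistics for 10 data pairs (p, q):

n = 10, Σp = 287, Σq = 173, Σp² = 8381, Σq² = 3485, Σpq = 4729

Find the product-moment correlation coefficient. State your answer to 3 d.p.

-0.887

r = (nΣpq − ΣpΣq) / √[(nΣp² − (Σp)²)(nΣq² − (Σq)²)]
Numerator: 10×4729 − 287×173 = -2361
Denominator: √[(83810 − 82369)(34850 − 29929)] = √[1441 × 4921] = 2662.9234
r = -2361 / 2662.9234 ≈ -0.887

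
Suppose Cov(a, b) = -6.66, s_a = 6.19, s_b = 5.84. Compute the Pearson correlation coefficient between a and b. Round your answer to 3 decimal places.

r = Cov(a,b) / (s_a · s_b) = -6.66 / (6.19 × 5.84)
  = -6.66 / 36.1496 ≈ -0.184

-0.184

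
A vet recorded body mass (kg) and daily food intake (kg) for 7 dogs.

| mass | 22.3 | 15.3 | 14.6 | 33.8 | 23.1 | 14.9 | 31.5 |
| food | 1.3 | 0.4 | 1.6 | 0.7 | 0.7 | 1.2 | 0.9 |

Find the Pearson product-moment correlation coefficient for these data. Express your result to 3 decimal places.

n = 7, Σx = 155.5, Σy = 6.8, Σx² = 3834.85, Σy² = 7.64, Σxy = 144.53
nΣxy − ΣxΣy = 1011.71 − 1057.4 = -45.69
nΣx² − (Σx)² = 26843.95 − 24180.25 = 2663.7; nΣy² − (Σy)² = 53.48 − 46.24 = 7.24
r = -45.69 / √(2663.7 × 7.24) = -45.69 / 138.8711 ≈ -0.329

-0.329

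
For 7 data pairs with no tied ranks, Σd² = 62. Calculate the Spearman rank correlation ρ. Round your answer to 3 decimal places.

ρ = 1 − 6Σd² / [n(n²−1)] = 1 − 6×62 / (7×48)
  = 1 − 372/336 = 1 − 1.1071 ≈ -0.107

-0.107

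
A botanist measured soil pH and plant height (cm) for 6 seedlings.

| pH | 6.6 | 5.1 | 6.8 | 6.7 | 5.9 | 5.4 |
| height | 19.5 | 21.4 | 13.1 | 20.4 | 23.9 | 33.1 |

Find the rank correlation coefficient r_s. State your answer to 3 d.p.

-0.771

Rank pH: 4, 1, 6, 5, 3, 2
Rank height: 2, 4, 1, 3, 5, 6
d = rank(pH) − rank(height): 2, -3, 5, 2, -2, -4; Σd² = 62
ρ = 1 − 6Σd² / [n(n²−1)] = 1 − 6×62 / (6×35) = 1 − 372/210 ≈ -0.771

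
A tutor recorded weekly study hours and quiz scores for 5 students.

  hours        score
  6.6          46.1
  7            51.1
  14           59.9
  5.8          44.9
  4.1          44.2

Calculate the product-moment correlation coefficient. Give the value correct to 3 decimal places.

n = 5, Σx = 37.5, Σy = 246.2, Σx² = 339.01, Σy² = 12294.08, Σxy = 1942.2
nΣxy − ΣxΣy = 9711 − 9232.5 = 478.5
nΣx² − (Σx)² = 1695.05 − 1406.25 = 288.8; nΣy² − (Σy)² = 61470.4 − 60614.44 = 855.96
r = 478.5 / √(288.8 × 855.96) = 478.5 / 497.1934 ≈ 0.962

0.962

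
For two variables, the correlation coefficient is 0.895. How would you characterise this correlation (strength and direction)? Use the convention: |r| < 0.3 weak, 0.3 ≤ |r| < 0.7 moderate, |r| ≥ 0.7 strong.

r = 0.895 > 0 so the relationship is positive.
|r| = 0.895, which falls in the strong range.

strong positive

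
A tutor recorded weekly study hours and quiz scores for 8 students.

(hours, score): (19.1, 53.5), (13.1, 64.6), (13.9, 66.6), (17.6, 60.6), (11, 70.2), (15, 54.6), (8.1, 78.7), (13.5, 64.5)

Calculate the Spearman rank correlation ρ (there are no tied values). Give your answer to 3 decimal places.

-0.905

Rank hours: 8, 3, 5, 7, 2, 6, 1, 4
Rank score: 1, 5, 6, 3, 7, 2, 8, 4
d = rank(hours) − rank(score): 7, -2, -1, 4, -5, 4, -7, 0; Σd² = 160
ρ = 1 − 6Σd² / [n(n²−1)] = 1 − 6×160 / (8×63) = 1 − 960/504 ≈ -0.905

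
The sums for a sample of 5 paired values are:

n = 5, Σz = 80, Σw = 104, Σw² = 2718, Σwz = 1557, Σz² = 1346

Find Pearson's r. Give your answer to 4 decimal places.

r = (nΣwz − ΣwΣz) / √[(nΣw² − (Σw)²)(nΣz² − (Σz)²)]
Numerator: 5×1557 − 104×80 = -535
Denominator: √[(13590 − 10816)(6730 − 6400)] = √[2774 × 330] = 956.7758
r = -535 / 956.7758 ≈ -0.5592

-0.5592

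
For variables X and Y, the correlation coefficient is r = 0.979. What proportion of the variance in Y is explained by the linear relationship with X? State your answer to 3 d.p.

0.958

r² = (0.979)² = 0.958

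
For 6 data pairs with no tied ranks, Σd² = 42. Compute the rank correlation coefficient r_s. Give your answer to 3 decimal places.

-0.200

ρ = 1 − 6Σd² / [n(n²−1)] = 1 − 6×42 / (6×35)
  = 1 − 252/210 = 1 − 1.2000 ≈ -0.200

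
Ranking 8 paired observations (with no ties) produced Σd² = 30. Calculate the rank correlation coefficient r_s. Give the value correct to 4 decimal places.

ρ = 1 − 6Σd² / [n(n²−1)] = 1 − 6×30 / (8×63)
  = 1 − 180/504 = 1 − 0.35714 ≈ 0.6429

0.6429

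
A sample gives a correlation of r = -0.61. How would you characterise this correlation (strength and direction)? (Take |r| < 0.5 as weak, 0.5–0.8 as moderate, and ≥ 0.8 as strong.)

moderate negative

r = -0.61 < 0 so the relationship is negative.
|r| = 0.61, which falls in the moderate range.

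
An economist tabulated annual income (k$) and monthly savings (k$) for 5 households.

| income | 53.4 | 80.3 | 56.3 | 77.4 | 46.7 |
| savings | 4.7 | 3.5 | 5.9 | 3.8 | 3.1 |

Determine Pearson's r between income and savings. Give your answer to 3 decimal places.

n = 5, Σx = 314.1, Σy = 21, Σx² = 20640.99, Σy² = 93.2, Σxy = 1303.09
nΣxy − ΣxΣy = 6515.45 − 6596.1 = -80.65
nΣx² − (Σx)² = 103204.95 − 98658.81 = 4546.14; nΣy² − (Σy)² = 466 − 441 = 25
r = -80.65 / √(4546.14 × 25) = -80.65 / 337.1253 ≈ -0.239

-0.239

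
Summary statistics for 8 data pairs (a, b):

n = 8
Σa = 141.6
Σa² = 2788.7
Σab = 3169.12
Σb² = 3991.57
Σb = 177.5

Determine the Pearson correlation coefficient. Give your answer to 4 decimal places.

0.2231

r = (nΣab − ΣaΣb) / √[(nΣa² − (Σa)²)(nΣb² − (Σb)²)]
Numerator: 8×3169.12 − 141.6×177.5 = 218.96
Denominator: √[(22309.6 − 20050.56)(31932.56 − 31506.25)] = √[2259.04 × 426.31] = 981.3518
r = 218.96 / 981.3518 ≈ 0.2231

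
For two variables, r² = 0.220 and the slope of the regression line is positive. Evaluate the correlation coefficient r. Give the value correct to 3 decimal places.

|r| = √0.220 = 0.469
The association is positive, so r = 0.469.

0.469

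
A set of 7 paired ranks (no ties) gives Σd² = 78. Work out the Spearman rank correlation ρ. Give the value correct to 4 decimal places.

ρ = 1 − 6Σd² / [n(n²−1)] = 1 − 6×78 / (7×48)
  = 1 − 468/336 = 1 − 1.39286 ≈ -0.3929

-0.3929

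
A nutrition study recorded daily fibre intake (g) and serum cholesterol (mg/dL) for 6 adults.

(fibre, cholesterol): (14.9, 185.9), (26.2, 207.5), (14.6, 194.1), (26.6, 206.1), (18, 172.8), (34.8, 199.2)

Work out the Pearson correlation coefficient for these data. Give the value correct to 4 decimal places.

0.6036

n = 6, Σx = 135.1, Σy = 1165.6, Σx² = 3364.21, Σy² = 227307.56, Σxy = 26565.09
nΣxy − ΣxΣy = 159390.54 − 157472.56 = 1917.98
nΣx² − (Σx)² = 20185.26 − 18252.01 = 1933.25; nΣy² − (Σy)² = 1363845.36 − 1358623.36 = 5222
r = 1917.98 / √(1933.25 × 5222) = 1917.98 / 3177.3309 ≈ 0.6036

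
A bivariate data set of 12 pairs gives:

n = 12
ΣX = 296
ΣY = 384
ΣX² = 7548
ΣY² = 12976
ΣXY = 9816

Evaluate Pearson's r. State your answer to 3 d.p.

0.835

r = (nΣXY − ΣXΣY) / √[(nΣX² − (ΣX)²)(nΣY² − (ΣY)²)]
Numerator: 12×9816 − 296×384 = 4128
Denominator: √[(90576 − 87616)(155712 − 147456)] = √[2960 × 8256] = 4943.4563
r = 4128 / 4943.4563 ≈ 0.835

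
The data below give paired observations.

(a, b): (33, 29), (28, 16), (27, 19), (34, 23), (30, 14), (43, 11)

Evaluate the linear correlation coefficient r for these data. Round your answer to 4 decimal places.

-0.2472

n = 6, Σa = 195, Σb = 112, Σa² = 6507, Σb² = 2304, Σab = 3593
nΣab − ΣaΣb = 21558 − 21840 = -282
nΣa² − (Σa)² = 39042 − 38025 = 1017; nΣb² − (Σb)² = 13824 − 12544 = 1280
r = -282 / √(1017 × 1280) = -282 / 1140.9470 ≈ -0.2472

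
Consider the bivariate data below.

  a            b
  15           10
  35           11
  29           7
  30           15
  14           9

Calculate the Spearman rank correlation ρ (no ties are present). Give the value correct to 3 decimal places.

0.600

Rank a: 2, 5, 3, 4, 1
Rank b: 3, 4, 1, 5, 2
d = rank(a) − rank(b): -1, 1, 2, -1, -1; Σd² = 8
ρ = 1 − 6Σd² / [n(n²−1)] = 1 − 6×8 / (5×24) = 1 − 48/120 ≈ 0.600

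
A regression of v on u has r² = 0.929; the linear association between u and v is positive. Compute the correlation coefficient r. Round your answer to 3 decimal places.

0.964

|r| = √0.929 = 0.964
The association is positive, so r = 0.964.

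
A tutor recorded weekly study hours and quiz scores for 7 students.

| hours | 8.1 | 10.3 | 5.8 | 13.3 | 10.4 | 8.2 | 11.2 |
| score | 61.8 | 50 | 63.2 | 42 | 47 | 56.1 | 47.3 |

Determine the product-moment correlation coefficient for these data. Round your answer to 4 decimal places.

n = 7, Σx = 67.3, Σy = 367.4, Σx² = 683.07, Σy² = 19670.98, Σxy = 3419.32
nΣxy − ΣxΣy = 23935.24 − 24726.02 = -790.78
nΣx² − (Σx)² = 4781.49 − 4529.29 = 252.2; nΣy² − (Σy)² = 137696.86 − 134982.76 = 2714.1
r = -790.78 / √(252.2 × 2714.1) = -790.78 / 827.3427 ≈ -0.9558

-0.9558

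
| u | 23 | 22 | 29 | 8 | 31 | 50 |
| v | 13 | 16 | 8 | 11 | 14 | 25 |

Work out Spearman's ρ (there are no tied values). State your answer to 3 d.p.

Rank u: 3, 2, 4, 1, 5, 6
Rank v: 3, 5, 1, 2, 4, 6
d = rank(u) − rank(v): 0, -3, 3, -1, 1, 0; Σd² = 20
ρ = 1 − 6Σd² / [n(n²−1)] = 1 − 6×20 / (6×35) = 1 − 120/210 ≈ 0.429

0.429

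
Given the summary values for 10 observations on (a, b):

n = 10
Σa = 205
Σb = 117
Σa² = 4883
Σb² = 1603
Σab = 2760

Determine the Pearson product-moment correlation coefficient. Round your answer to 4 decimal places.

r = (nΣab − ΣaΣb) / √[(nΣa² − (Σa)²)(nΣb² − (Σb)²)]
Numerator: 10×2760 − 205×117 = 3615
Denominator: √[(48830 − 42025)(16030 − 13689)] = √[6805 × 2341] = 3991.3037
r = 3615 / 3991.3037 ≈ 0.9057

0.9057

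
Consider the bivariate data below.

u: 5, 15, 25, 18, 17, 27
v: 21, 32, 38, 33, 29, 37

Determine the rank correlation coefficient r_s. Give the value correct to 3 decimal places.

Rank u: 1, 2, 5, 4, 3, 6
Rank v: 1, 3, 6, 4, 2, 5
d = rank(u) − rank(v): 0, -1, -1, 0, 1, 1; Σd² = 4
ρ = 1 − 6Σd² / [n(n²−1)] = 1 − 6×4 / (6×35) = 1 − 24/210 ≈ 0.886

0.886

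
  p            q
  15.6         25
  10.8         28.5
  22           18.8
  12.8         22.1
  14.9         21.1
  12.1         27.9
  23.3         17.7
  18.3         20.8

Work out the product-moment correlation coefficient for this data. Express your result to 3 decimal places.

n = 8, Σp = 129.8, Σq = 181.9, Σp² = 2254.04, Σq² = 4248.65, Σpq = 2839.31
nΣpq − ΣpΣq = 22714.48 − 23610.62 = -896.14
nΣp² − (Σp)² = 18032.32 − 16848.04 = 1184.28; nΣq² − (Σq)² = 33989.2 − 33087.61 = 901.59
r = -896.14 / √(1184.28 × 901.59) = -896.14 / 1033.3126 ≈ -0.867

-0.867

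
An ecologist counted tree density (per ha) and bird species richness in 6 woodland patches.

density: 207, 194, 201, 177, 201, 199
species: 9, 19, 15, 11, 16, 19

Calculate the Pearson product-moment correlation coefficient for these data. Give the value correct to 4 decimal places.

n = 6, Σx = 1179, Σy = 89, Σx² = 232217, Σy² = 1405, Σxy = 17508
nΣxy − ΣxΣy = 105048 − 104931 = 117
nΣx² − (Σx)² = 1393302 − 1390041 = 3261; nΣy² − (Σy)² = 8430 − 7921 = 509
r = 117 / √(3261 × 509) = 117 / 1288.3513 ≈ 0.0908

0.0908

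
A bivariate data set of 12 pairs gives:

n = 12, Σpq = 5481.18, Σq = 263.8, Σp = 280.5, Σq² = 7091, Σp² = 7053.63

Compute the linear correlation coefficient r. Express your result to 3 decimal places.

r = (nΣpq − ΣpΣq) / √[(nΣp² − (Σp)²)(nΣq² − (Σq)²)]
Numerator: 12×5481.18 − 280.5×263.8 = -8221.74
Denominator: √[(84643.56 − 78680.25)(85092 − 69590.44)] = √[5963.31 × 15501.56] = 9614.6039
r = -8221.74 / 9614.6039 ≈ -0.855

-0.855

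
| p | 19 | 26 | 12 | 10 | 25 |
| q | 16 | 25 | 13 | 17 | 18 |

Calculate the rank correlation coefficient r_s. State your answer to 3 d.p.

0.700

Rank p: 3, 5, 2, 1, 4
Rank q: 2, 5, 1, 3, 4
d = rank(p) − rank(q): 1, 0, 1, -2, 0; Σd² = 6
ρ = 1 − 6Σd² / [n(n²−1)] = 1 − 6×6 / (5×24) = 1 − 36/120 ≈ 0.700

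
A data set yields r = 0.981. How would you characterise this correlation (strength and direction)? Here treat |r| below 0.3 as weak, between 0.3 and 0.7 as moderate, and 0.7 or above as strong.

strong positive

r = 0.981 > 0 so the relationship is positive.
|r| = 0.981, which falls in the strong range.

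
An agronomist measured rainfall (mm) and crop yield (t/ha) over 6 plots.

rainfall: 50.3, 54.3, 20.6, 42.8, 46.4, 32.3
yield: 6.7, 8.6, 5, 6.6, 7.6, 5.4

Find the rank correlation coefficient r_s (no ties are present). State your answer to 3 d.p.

0.943

Rank rainfall: 5, 6, 1, 3, 4, 2
Rank yield: 4, 6, 1, 3, 5, 2
d = rank(rainfall) − rank(yield): 1, 0, 0, 0, -1, 0; Σd² = 2
ρ = 1 − 6Σd² / [n(n²−1)] = 1 − 6×2 / (6×35) = 1 − 12/210 ≈ 0.943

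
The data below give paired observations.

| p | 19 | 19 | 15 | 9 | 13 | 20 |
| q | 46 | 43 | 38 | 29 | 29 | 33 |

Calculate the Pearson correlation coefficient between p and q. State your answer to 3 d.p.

0.692

n = 6, Σp = 95, Σq = 218, Σp² = 1597, Σq² = 8180, Σpq = 3559
nΣpq − ΣpΣq = 21354 − 20710 = 644
nΣp² − (Σp)² = 9582 − 9025 = 557; nΣq² − (Σq)² = 49080 − 47524 = 1556
r = 644 / √(557 × 1556) = 644 / 930.9629 ≈ 0.692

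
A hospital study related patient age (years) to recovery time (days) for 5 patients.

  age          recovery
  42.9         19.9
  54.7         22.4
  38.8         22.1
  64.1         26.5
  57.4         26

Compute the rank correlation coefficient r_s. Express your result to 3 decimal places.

0.900

Rank age: 2, 3, 1, 5, 4
Rank recovery: 1, 3, 2, 5, 4
d = rank(age) − rank(recovery): 1, 0, -1, 0, 0; Σd² = 2
ρ = 1 − 6Σd² / [n(n²−1)] = 1 − 6×2 / (5×24) = 1 − 12/120 ≈ 0.900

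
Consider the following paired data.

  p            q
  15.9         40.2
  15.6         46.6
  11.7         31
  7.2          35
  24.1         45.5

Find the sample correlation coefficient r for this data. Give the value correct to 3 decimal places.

0.735

n = 5, Σp = 74.5, Σq = 198.3, Σp² = 1265.71, Σq² = 8043.85, Σpq = 3077.39
nΣpq − ΣpΣq = 15386.95 − 14773.35 = 613.6
nΣp² − (Σp)² = 6328.55 − 5550.25 = 778.3; nΣq² − (Σq)² = 40219.25 − 39322.89 = 896.36
r = 613.6 / √(778.3 × 896.36) = 613.6 / 835.2467 ≈ 0.735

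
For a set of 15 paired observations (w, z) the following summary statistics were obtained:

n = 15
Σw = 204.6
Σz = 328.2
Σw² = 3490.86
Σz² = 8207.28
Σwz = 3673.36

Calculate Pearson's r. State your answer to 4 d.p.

-0.9477

r = (nΣwz − ΣwΣz) / √[(nΣw² − (Σw)²)(nΣz² − (Σz)²)]
Numerator: 15×3673.36 − 204.6×328.2 = -12049.32
Denominator: √[(52362.9 − 41861.16)(123109.2 − 107715.24)] = √[10501.74 × 15393.96] = 12714.6909
r = -12049.32 / 12714.6909 ≈ -0.9477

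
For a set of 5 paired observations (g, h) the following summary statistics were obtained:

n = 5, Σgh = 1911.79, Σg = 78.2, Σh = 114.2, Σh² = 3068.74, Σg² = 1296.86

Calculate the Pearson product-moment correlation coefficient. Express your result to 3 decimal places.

r = (nΣgh − ΣgΣh) / √[(nΣg² − (Σg)²)(nΣh² − (Σh)²)]
Numerator: 5×1911.79 − 78.2×114.2 = 628.51
Denominator: √[(6484.3 − 6115.24)(15343.7 − 13041.64)] = √[369.06 × 2302.06] = 921.7365
r = 628.51 / 921.7365 ≈ 0.682

0.682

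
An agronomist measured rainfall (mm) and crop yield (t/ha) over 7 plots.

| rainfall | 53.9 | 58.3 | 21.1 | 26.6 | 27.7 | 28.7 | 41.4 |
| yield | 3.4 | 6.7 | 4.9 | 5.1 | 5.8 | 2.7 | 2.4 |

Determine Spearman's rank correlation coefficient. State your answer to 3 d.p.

0.000

Rank rainfall: 6, 7, 1, 2, 3, 4, 5
Rank yield: 3, 7, 4, 5, 6, 2, 1
d = rank(rainfall) − rank(yield): 3, 0, -3, -3, -3, 2, 4; Σd² = 56
ρ = 1 − 6Σd² / [n(n²−1)] = 1 − 6×56 / (7×48) = 1 − 336/336 ≈ 0.000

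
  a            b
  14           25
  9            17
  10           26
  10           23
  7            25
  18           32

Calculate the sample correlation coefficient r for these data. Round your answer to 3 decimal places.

0.691

n = 6, Σa = 68, Σb = 148, Σa² = 850, Σb² = 3768, Σab = 1744
nΣab − ΣaΣb = 10464 − 10064 = 400
nΣa² − (Σa)² = 5100 − 4624 = 476; nΣb² − (Σb)² = 22608 − 21904 = 704
r = 400 / √(476 × 704) = 400 / 578.8817 ≈ 0.691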